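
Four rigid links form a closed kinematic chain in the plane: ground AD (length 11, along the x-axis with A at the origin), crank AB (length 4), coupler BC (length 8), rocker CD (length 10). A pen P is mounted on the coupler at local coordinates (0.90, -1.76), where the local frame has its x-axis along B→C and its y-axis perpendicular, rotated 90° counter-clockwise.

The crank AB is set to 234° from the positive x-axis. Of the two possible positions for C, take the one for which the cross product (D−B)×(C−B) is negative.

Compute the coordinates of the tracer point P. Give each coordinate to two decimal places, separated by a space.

A=(0,0), D=(11.00,0)
B = A + 4.00·(cos234°, sin234°) = (-2.3511, -3.2361)
|BD| = 13.7377
circle(B,8.00) ∩ circle(D,10.00): a=5.5586, h=5.7534
  candidates: C₊=(1.6958,3.6648) cross=79.039; C₋=(4.4063,-7.5182) cross=-79.039
  mode - wants cross < 0 → take C=(4.4063,-7.5182) (cross=-79.039)
ex = (C−B)/|BC| = (0.8447,-0.5353); ey = (0.5353,0.8447)
P = B + 0.90·ex + -1.76·ey = (-2.5330,-5.2045)

-2.53 -5.20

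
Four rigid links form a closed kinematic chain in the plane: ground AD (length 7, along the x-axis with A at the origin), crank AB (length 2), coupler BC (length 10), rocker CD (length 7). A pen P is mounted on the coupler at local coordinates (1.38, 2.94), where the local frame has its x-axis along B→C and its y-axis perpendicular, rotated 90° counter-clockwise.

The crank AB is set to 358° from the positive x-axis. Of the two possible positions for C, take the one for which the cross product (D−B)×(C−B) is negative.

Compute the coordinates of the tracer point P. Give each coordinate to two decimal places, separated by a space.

A=(0,0), D=(7.00,0)
B = A + 2.00·(cos358°, sin358°) = (1.9988, -0.0698)
|BD| = 5.0017
circle(B,10.00) ∩ circle(D,7.00): a=7.5991, h=6.5003
  candidates: C₊=(9.5064,6.5359) cross=32.512; C₋=(9.6879,-6.4634) cross=-32.512
  mode - wants cross < 0 → take C=(9.6879,-6.4634) (cross=-32.512)
ex = (C−B)/|BC| = (0.7689,-0.6394); ey = (0.6394,0.7689)
P = B + 1.38·ex + 2.94·ey = (4.9396,1.3085)

4.94 1.31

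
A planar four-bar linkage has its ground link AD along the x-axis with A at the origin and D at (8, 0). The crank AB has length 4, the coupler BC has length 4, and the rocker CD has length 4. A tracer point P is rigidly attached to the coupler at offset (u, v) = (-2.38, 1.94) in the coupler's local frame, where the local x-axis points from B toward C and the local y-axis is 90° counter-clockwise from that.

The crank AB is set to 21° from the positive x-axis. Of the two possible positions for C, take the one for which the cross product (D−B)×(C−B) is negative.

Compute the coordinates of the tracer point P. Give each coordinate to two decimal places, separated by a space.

A=(0,0), D=(8.00,0)
B = A + 4.00·(cos21°, sin21°) = (3.7343, 1.4335)
|BD| = 4.5001
circle(B,4.00) ∩ circle(D,4.00): a=2.2500, h=3.3072
  candidates: C₊=(6.9206,3.8516) cross=14.883; C₋=(4.8137,-2.4181) cross=-14.883
  mode - wants cross < 0 → take C=(4.8137,-2.4181) (cross=-14.883)
ex = (C−B)/|BC| = (0.2698,-0.9629); ey = (0.9629,0.2698)
P = B + -2.38·ex + 1.94·ey = (4.9601,4.2487)

4.96 4.25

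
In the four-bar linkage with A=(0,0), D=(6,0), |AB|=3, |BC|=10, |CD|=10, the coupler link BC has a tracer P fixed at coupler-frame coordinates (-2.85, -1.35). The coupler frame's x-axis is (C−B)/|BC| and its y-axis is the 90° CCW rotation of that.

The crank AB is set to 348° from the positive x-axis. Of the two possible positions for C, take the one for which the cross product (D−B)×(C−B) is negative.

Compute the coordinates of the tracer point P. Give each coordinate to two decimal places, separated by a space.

A=(0,0), D=(6.00,0)
B = A + 3.00·(cos348°, sin348°) = (2.9344, -0.6237)
|BD| = 3.1284
circle(B,10.00) ∩ circle(D,10.00): a=1.5642, h=9.8769
  candidates: C₊=(2.4980,9.3667) cross=30.899; C₋=(6.4365,-9.9905) cross=-30.899
  mode - wants cross < 0 → take C=(6.4365,-9.9905) (cross=-30.899)
ex = (C−B)/|BC| = (0.3502,-0.9367); ey = (0.9367,0.3502)
P = B + -2.85·ex + -1.35·ey = (0.6719,1.5730)

0.67 1.57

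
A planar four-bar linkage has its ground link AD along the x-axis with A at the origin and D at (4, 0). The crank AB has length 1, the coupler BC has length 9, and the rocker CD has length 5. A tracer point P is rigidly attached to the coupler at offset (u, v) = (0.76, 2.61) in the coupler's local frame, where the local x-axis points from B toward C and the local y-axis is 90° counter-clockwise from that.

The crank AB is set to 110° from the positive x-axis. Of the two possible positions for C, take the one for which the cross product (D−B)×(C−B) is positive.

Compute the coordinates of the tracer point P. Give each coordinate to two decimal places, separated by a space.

0.12 3.62

A=(0,0), D=(4.00,0)
B = A + 1.00·(cos110°, sin110°) = (-0.3420, 0.9397)
|BD| = 4.4425
circle(B,9.00) ∩ circle(D,5.00): a=8.5240, h=2.8882
  candidates: C₊=(8.6000,1.9596) cross=12.831; C₋=(7.3782,-3.6862) cross=-12.831
  mode + wants cross > 0 → take C=(8.6000,1.9596) (cross=12.831)
ex = (C−B)/|BC| = (0.9936,0.1133); ey = (-0.1133,0.9936)
P = B + 0.76·ex + 2.61·ey = (0.1173,3.6190)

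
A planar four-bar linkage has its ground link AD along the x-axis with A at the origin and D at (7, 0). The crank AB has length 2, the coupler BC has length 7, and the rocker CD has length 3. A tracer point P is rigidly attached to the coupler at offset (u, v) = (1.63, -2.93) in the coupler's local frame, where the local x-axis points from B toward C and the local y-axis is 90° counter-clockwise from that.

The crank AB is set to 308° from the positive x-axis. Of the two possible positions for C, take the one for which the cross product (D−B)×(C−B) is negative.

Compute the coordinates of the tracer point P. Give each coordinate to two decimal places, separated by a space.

A=(0,0), D=(7.00,0)
B = A + 2.00·(cos308°, sin308°) = (1.2313, -1.5760)
|BD| = 5.9801
circle(B,7.00) ∩ circle(D,3.00): a=6.3345, h=2.9790
  candidates: C₊=(6.5568,2.9671) cross=17.815; C₋=(8.1270,-2.7803) cross=-17.815
  mode - wants cross < 0 → take C=(8.1270,-2.7803) (cross=-17.815)
ex = (C−B)/|BC| = (0.9851,-0.1720); ey = (0.1720,0.9851)
P = B + 1.63·ex + -2.93·ey = (2.3330,-4.7428)

2.33 -4.74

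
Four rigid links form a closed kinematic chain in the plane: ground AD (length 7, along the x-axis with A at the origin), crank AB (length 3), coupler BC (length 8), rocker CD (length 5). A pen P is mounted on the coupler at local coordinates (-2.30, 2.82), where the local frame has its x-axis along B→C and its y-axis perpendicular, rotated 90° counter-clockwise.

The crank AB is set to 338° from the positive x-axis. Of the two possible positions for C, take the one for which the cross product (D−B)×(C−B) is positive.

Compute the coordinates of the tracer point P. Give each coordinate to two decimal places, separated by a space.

-0.86 -0.99

A=(0,0), D=(7.00,0)
B = A + 3.00·(cos338°, sin338°) = (2.7816, -1.1238)
|BD| = 4.3656
circle(B,8.00) ∩ circle(D,5.00): a=6.6496, h=4.4479
  candidates: C₊=(8.0620,4.8859) cross=19.417; C₋=(10.3520,-3.7100) cross=-19.417
  mode + wants cross > 0 → take C=(8.0620,4.8859) (cross=19.417)
ex = (C−B)/|BC| = (0.6601,0.7512); ey = (-0.7512,0.6601)
P = B + -2.30·ex + 2.82·ey = (-0.8550,-0.9903)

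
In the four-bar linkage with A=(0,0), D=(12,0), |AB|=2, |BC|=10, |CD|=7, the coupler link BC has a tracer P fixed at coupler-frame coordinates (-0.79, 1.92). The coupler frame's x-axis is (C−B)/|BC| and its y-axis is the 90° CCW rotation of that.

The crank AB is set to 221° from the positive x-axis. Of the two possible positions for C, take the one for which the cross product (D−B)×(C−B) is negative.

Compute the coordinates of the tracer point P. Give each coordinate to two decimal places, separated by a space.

A=(0,0), D=(12.00,0)
B = A + 2.00·(cos221°, sin221°) = (-1.5094, -1.3121)
|BD| = 13.5730
circle(B,10.00) ∩ circle(D,7.00): a=8.6652, h=4.9914
  candidates: C₊=(6.6327,4.4936) cross=67.748; C₋=(7.5977,-5.4424) cross=-67.748
  mode - wants cross < 0 → take C=(7.5977,-5.4424) (cross=-67.748)
ex = (C−B)/|BC| = (0.9107,-0.4130); ey = (0.4130,0.9107)
P = B + -0.79·ex + 1.92·ey = (-1.4359,0.7628)

-1.44 0.76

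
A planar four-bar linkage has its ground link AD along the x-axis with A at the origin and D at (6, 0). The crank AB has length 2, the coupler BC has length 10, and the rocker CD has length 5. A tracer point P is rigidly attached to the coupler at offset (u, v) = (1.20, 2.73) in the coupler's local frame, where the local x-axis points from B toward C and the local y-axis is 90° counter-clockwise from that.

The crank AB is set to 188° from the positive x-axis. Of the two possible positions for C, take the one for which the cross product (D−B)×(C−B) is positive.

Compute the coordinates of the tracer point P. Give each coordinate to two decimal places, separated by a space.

A=(0,0), D=(6.00,0)
B = A + 2.00·(cos188°, sin188°) = (-1.9805, -0.2783)
|BD| = 7.9854
circle(B,10.00) ∩ circle(D,5.00): a=8.6888, h=4.9503
  candidates: C₊=(6.5304,4.9718) cross=39.530; C₋=(6.8755,-4.9228) cross=-39.530
  mode + wants cross > 0 → take C=(6.5304,4.9718) (cross=39.530)
ex = (C−B)/|BC| = (0.8511,0.5250); ey = (-0.5250,0.8511)
P = B + 1.20·ex + 2.73·ey = (-2.3925,2.6752)

-2.39 2.68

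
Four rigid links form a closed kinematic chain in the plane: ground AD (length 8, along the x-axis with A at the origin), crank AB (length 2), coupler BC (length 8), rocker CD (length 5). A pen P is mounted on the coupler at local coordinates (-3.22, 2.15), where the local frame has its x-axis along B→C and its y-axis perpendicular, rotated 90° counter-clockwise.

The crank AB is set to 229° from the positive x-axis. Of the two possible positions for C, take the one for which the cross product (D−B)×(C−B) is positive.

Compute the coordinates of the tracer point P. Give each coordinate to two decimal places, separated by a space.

-5.15 -2.01

A=(0,0), D=(8.00,0)
B = A + 2.00·(cos229°, sin229°) = (-1.3121, -1.5094)
|BD| = 9.4337
circle(B,8.00) ∩ circle(D,5.00): a=6.7839, h=4.2401
  candidates: C₊=(4.7059,3.7615) cross=40.000; C₋=(6.0628,-4.6095) cross=-40.000
  mode + wants cross > 0 → take C=(4.7059,3.7615) (cross=40.000)
ex = (C−B)/|BC| = (0.7523,0.6589); ey = (-0.6589,0.7523)
P = B + -3.22·ex + 2.15·ey = (-5.1510,-2.0136)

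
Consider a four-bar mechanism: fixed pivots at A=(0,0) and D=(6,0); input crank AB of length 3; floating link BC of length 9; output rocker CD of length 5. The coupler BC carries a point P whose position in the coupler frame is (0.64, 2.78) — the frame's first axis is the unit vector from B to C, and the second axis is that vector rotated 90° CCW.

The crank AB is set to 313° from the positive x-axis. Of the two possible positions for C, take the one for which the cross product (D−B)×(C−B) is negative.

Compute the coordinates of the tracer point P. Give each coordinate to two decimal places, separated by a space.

A=(0,0), D=(6.00,0)
B = A + 3.00·(cos313°, sin313°) = (2.0460, -2.1941)
|BD| = 4.5220
circle(B,9.00) ∩ circle(D,5.00): a=8.4530, h=3.0898
  candidates: C₊=(7.9381,4.6091) cross=13.972; C₋=(10.9365,-0.7944) cross=-13.972
  mode - wants cross < 0 → take C=(10.9365,-0.7944) (cross=-13.972)
ex = (C−B)/|BC| = (0.9878,0.1555); ey = (-0.1555,0.9878)
P = B + 0.64·ex + 2.78·ey = (2.2459,0.6516)

2.25 0.65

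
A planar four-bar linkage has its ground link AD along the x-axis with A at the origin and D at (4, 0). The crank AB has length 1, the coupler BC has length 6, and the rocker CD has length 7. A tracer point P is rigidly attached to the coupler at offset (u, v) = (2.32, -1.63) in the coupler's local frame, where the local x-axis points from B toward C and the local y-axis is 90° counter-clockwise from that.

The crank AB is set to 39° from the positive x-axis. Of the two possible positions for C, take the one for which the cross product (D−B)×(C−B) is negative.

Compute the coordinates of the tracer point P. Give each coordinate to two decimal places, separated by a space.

-1.37 -1.22

A=(0,0), D=(4.00,0)
B = A + 1.00·(cos39°, sin39°) = (0.7771, 0.6293)
|BD| = 3.2837
circle(B,6.00) ∩ circle(D,7.00): a=-0.3376, h=5.9905
  candidates: C₊=(1.5939,6.5735) cross=19.671; C₋=(-0.7023,-5.1854) cross=-19.671
  mode - wants cross < 0 → take C=(-0.7023,-5.1854) (cross=-19.671)
ex = (C−B)/|BC| = (-0.2466,-0.9691); ey = (0.9691,-0.2466)
P = B + 2.32·ex + -1.63·ey = (-1.3746,-1.2171)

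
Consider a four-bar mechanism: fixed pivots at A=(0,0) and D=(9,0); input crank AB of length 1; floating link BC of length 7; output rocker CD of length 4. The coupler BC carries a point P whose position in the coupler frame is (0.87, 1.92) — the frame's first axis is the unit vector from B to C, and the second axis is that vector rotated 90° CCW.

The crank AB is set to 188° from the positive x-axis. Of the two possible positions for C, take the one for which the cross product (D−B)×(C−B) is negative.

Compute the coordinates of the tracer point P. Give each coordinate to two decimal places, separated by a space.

A=(0,0), D=(9.00,0)
B = A + 1.00·(cos188°, sin188°) = (-0.9903, -0.1392)
|BD| = 9.9912
circle(B,7.00) ∩ circle(D,4.00): a=6.6471, h=2.1947
  candidates: C₊=(5.6256,2.1479) cross=21.927; C₋=(5.6867,-2.2410) cross=-21.927
  mode - wants cross < 0 → take C=(5.6867,-2.2410) (cross=-21.927)
ex = (C−B)/|BC| = (0.9539,-0.3003); ey = (0.3003,0.9539)
P = B + 0.87·ex + 1.92·ey = (0.4161,1.4310)

0.42 1.43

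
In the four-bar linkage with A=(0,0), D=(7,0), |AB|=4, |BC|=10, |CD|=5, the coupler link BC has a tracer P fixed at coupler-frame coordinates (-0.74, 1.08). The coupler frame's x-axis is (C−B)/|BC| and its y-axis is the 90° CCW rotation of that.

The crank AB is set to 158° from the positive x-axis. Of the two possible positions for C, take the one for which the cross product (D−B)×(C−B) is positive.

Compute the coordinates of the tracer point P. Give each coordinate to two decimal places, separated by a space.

A=(0,0), D=(7.00,0)
B = A + 4.00·(cos158°, sin158°) = (-3.7087, 1.4984)
|BD| = 10.8131
circle(B,10.00) ∩ circle(D,5.00): a=8.8746, h=4.6089
  candidates: C₊=(5.7189,4.8331) cross=49.837; C₋=(4.4415,-4.2958) cross=-49.837
  mode + wants cross > 0 → take C=(5.7189,4.8331) (cross=49.837)
ex = (C−B)/|BC| = (0.9428,0.3335); ey = (-0.3335,0.9428)
P = B + -0.74·ex + 1.08·ey = (-4.7665,2.2698)

-4.77 2.27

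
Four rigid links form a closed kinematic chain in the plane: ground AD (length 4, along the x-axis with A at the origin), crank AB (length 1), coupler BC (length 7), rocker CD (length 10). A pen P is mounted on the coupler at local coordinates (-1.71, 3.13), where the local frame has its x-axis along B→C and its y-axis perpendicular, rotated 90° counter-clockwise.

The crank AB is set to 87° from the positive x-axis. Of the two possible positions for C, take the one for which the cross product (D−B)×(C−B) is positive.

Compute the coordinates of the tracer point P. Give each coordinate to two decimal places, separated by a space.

-2.16 -1.80

A=(0,0), D=(4.00,0)
B = A + 1.00·(cos87°, sin87°) = (0.0523, 0.9986)
|BD| = 4.0720
circle(B,7.00) ∩ circle(D,10.00): a=-4.2262, h=5.5802
  candidates: C₊=(-2.6763,7.4449) cross=22.723; C₋=(-5.4134,-3.3747) cross=-22.723
  mode + wants cross > 0 → take C=(-2.6763,7.4449) (cross=22.723)
ex = (C−B)/|BC| = (-0.3898,0.9209); ey = (-0.9209,-0.3898)
P = B + -1.71·ex + 3.13·ey = (-2.1635,-1.7962)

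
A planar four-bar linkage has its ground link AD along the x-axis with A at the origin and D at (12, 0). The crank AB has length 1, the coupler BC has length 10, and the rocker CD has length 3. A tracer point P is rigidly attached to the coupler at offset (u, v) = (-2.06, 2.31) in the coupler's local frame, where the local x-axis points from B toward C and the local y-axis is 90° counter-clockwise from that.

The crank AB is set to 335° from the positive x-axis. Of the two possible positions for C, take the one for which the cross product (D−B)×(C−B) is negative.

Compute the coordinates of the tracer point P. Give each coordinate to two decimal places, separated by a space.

A=(0,0), D=(12.00,0)
B = A + 1.00·(cos335°, sin335°) = (0.9063, -0.4226)
|BD| = 11.1017
circle(B,10.00) ∩ circle(D,3.00): a=9.6493, h=2.6250
  candidates: C₊=(10.4487,2.5678) cross=29.142; C₋=(10.6486,-2.6784) cross=-29.142
  mode - wants cross < 0 → take C=(10.6486,-2.6784) (cross=-29.142)
ex = (C−B)/|BC| = (0.9742,-0.2256); ey = (0.2256,0.9742)
P = B + -2.06·ex + 2.31·ey = (-0.5795,2.2925)

-0.58 2.29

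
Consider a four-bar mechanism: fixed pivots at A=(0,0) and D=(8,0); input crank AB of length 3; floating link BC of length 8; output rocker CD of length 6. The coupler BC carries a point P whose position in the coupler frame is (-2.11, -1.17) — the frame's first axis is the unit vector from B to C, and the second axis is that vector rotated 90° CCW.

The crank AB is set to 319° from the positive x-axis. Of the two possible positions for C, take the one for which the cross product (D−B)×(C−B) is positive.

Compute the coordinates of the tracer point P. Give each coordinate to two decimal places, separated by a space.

A=(0,0), D=(8.00,0)
B = A + 3.00·(cos319°, sin319°) = (2.2641, -1.9682)
|BD| = 6.0642
circle(B,8.00) ∩ circle(D,6.00): a=5.3407, h=5.9562
  candidates: C₊=(5.3826,5.3990) cross=36.119; C₋=(9.2489,-5.8686) cross=-36.119
  mode + wants cross > 0 → take C=(5.3826,5.3990) (cross=36.119)
ex = (C−B)/|BC| = (0.3898,0.9209); ey = (-0.9209,0.3898)
P = B + -2.11·ex + -1.17·ey = (2.5191,-4.3673)

2.52 -4.37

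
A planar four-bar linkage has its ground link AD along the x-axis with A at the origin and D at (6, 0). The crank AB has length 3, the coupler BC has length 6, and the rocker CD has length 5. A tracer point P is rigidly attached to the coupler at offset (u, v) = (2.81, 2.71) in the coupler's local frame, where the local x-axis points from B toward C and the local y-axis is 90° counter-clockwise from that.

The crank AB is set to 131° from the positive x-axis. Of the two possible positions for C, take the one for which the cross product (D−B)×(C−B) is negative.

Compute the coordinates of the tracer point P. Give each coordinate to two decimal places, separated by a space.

A=(0,0), D=(6.00,0)
B = A + 3.00·(cos131°, sin131°) = (-1.9682, 2.2641)
|BD| = 8.2836
circle(B,6.00) ∩ circle(D,5.00): a=4.8058, h=3.5923
  candidates: C₊=(3.6365,4.4061) cross=29.757; C₋=(1.6727,-2.5049) cross=-29.757
  mode - wants cross < 0 → take C=(1.6727,-2.5049) (cross=-29.757)
ex = (C−B)/|BC| = (0.6068,-0.7948); ey = (0.7948,0.6068)
P = B + 2.81·ex + 2.71·ey = (1.8910,1.6751)

1.89 1.68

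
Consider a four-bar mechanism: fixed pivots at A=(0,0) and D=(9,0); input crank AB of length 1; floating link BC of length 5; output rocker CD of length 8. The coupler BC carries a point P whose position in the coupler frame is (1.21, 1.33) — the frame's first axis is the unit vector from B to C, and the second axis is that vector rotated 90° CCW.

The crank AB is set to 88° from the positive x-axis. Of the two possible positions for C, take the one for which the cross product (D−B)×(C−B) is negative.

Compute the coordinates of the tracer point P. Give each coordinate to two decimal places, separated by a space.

A=(0,0), D=(9.00,0)
B = A + 1.00·(cos88°, sin88°) = (0.0349, 0.9994)
|BD| = 9.0206
circle(B,5.00) ∩ circle(D,8.00): a=2.3486, h=4.4141
  candidates: C₊=(2.8581,5.1261) cross=39.818; C₋=(1.8800,-3.6477) cross=-39.818
  mode - wants cross < 0 → take C=(1.8800,-3.6477) (cross=-39.818)
ex = (C−B)/|BC| = (0.3690,-0.9294); ey = (0.9294,0.3690)
P = B + 1.21·ex + 1.33·ey = (1.7175,0.3656)

1.72 0.37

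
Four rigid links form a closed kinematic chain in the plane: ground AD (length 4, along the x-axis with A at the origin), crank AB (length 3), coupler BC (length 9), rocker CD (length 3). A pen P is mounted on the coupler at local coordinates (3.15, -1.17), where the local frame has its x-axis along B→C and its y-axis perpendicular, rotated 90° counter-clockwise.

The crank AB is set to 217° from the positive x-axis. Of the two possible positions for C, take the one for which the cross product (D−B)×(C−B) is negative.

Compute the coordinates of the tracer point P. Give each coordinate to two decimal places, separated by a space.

A=(0,0), D=(4.00,0)
B = A + 3.00·(cos217°, sin217°) = (-2.3959, -1.8054)
|BD| = 6.6458
circle(B,9.00) ∩ circle(D,3.00): a=8.7398, h=2.1483
  candidates: C₊=(5.4316,2.6364) cross=14.277; C₋=(6.5989,-1.4986) cross=-14.277
  mode - wants cross < 0 → take C=(6.5989,-1.4986) (cross=-14.277)
ex = (C−B)/|BC| = (0.9994,0.0341); ey = (-0.0341,0.9994)
P = B + 3.15·ex + -1.17·ey = (0.7921,-2.8674)

0.79 -2.87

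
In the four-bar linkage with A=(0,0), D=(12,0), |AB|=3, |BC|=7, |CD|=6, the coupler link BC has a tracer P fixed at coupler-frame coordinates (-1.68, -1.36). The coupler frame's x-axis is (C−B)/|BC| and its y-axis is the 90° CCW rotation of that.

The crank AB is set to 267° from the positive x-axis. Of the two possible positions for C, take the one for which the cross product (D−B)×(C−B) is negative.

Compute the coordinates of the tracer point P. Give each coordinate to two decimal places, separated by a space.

-1.85 -4.34

A=(0,0), D=(12.00,0)
B = A + 3.00·(cos267°, sin267°) = (-0.1570, -2.9959)
|BD| = 12.5207
circle(B,7.00) ∩ circle(D,6.00): a=6.7795, h=1.7431
  candidates: C₊=(6.0085,0.3188) cross=21.825; C₋=(6.8426,-3.0662) cross=-21.825
  mode - wants cross < 0 → take C=(6.8426,-3.0662) (cross=-21.825)
ex = (C−B)/|BC| = (0.9999,-0.0100); ey = (0.0100,0.9999)
P = B + -1.68·ex + -1.36·ey = (-1.8506,-4.3389)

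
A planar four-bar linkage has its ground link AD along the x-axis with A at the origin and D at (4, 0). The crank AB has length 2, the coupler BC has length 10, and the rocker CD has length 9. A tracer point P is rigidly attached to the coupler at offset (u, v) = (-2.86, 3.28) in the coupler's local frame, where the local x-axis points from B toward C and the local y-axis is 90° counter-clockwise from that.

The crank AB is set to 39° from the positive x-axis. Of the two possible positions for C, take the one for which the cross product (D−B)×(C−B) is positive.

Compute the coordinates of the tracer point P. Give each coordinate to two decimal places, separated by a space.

A=(0,0), D=(4.00,0)
B = A + 2.00·(cos39°, sin39°) = (1.5543, 1.2586)
|BD| = 2.7506
circle(B,10.00) ∩ circle(D,9.00): a=4.8291, h=8.7567
  candidates: C₊=(9.8551,6.8350) cross=24.086; C₋=(1.8412,-8.7372) cross=-24.086
  mode + wants cross > 0 → take C=(9.8551,6.8350) (cross=24.086)
ex = (C−B)/|BC| = (0.8301,0.5576); ey = (-0.5576,0.8301)
P = B + -2.86·ex + 3.28·ey = (-2.6488,2.3865)

-2.65 2.39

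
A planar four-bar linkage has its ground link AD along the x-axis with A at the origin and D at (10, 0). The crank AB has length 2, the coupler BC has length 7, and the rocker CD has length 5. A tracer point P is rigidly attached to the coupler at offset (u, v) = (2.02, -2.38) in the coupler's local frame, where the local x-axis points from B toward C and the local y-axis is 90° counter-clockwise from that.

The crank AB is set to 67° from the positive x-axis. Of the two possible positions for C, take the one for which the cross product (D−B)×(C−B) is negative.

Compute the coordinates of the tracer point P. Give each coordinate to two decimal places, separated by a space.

A=(0,0), D=(10.00,0)
B = A + 2.00·(cos67°, sin67°) = (0.7815, 1.8410)
|BD| = 9.4006
circle(B,7.00) ∩ circle(D,5.00): a=5.9768, h=3.6439
  candidates: C₊=(7.3561,4.2438) cross=34.254; C₋=(5.9289,-2.9028) cross=-34.254
  mode - wants cross < 0 → take C=(5.9289,-2.9028) (cross=-34.254)
ex = (C−B)/|BC| = (0.7354,-0.6777); ey = (0.6777,0.7354)
P = B + 2.02·ex + -2.38·ey = (0.6540,-1.2781)

0.65 -1.28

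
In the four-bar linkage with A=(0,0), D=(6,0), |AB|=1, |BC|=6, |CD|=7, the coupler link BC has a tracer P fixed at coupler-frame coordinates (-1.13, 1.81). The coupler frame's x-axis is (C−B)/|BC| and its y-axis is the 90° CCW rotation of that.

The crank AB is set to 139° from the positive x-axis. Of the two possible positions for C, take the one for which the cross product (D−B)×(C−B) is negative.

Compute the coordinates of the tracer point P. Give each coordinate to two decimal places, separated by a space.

A=(0,0), D=(6.00,0)
B = A + 1.00·(cos139°, sin139°) = (-0.7547, 0.6561)
|BD| = 6.7865
circle(B,6.00) ∩ circle(D,7.00): a=2.4355, h=5.4835
  candidates: C₊=(2.1994,5.8784) cross=37.214; C₋=(1.1393,-5.0372) cross=-37.214
  mode - wants cross < 0 → take C=(1.1393,-5.0372) (cross=-37.214)
ex = (C−B)/|BC| = (0.3157,-0.9489); ey = (0.9489,0.3157)
P = B + -1.13·ex + 1.81·ey = (0.6061,2.2996)

0.61 2.30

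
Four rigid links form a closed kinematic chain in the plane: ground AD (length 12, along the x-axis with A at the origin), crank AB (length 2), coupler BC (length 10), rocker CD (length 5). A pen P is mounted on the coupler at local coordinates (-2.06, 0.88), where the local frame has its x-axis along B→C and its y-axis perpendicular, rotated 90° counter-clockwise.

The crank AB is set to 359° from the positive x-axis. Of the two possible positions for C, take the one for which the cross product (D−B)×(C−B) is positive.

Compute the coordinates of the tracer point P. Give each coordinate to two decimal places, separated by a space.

-0.23 -0.27

A=(0,0), D=(12.00,0)
B = A + 2.00·(cos359°, sin359°) = (1.9997, -0.0349)
|BD| = 10.0004
circle(B,10.00) ∩ circle(D,5.00): a=8.7500, h=4.8411
  candidates: C₊=(10.7328,4.8368) cross=48.413; C₋=(10.7666,-4.8455) cross=-48.413
  mode + wants cross > 0 → take C=(10.7328,4.8368) (cross=48.413)
ex = (C−B)/|BC| = (0.8733,0.4872); ey = (-0.4872,0.8733)
P = B + -2.06·ex + 0.88·ey = (-0.2280,-0.2700)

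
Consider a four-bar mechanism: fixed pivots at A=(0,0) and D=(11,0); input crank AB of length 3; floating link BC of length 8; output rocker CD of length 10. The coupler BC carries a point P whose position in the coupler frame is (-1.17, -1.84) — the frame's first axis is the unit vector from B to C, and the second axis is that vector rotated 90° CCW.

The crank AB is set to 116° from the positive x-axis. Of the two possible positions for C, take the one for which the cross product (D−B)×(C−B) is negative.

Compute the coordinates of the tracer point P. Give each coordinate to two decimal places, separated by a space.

-3.48 2.97

A=(0,0), D=(11.00,0)
B = A + 3.00·(cos116°, sin116°) = (-1.3151, 2.6964)
|BD| = 12.6068
circle(B,8.00) ∩ circle(D,10.00): a=4.8756, h=6.3426
  candidates: C₊=(4.8043,7.8494) cross=79.960; C₋=(2.0911,-4.5422) cross=-79.960
  mode - wants cross < 0 → take C=(2.0911,-4.5422) (cross=-79.960)
ex = (C−B)/|BC| = (0.4258,-0.9048); ey = (0.9048,0.4258)
P = B + -1.17·ex + -1.84·ey = (-3.4782,2.9716)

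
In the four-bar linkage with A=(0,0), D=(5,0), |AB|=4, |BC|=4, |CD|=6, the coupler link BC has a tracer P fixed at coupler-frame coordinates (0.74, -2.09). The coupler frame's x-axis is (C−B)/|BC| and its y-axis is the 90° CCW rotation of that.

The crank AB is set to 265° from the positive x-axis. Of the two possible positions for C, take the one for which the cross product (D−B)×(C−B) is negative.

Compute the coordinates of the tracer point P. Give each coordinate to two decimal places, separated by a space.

A=(0,0), D=(5.00,0)
B = A + 4.00·(cos265°, sin265°) = (-0.3486, -3.9848)
|BD| = 6.6698
circle(B,4.00) ∩ circle(D,6.00): a=1.8356, h=3.5539
  candidates: C₊=(-0.9999,-0.0382) cross=23.704; C₋=(3.2466,-5.7381) cross=-23.704
  mode - wants cross < 0 → take C=(3.2466,-5.7381) (cross=-23.704)
ex = (C−B)/|BC| = (0.8988,-0.4383); ey = (0.4383,0.8988)
P = B + 0.74·ex + -2.09·ey = (-0.5996,-6.1877)

-0.60 -6.19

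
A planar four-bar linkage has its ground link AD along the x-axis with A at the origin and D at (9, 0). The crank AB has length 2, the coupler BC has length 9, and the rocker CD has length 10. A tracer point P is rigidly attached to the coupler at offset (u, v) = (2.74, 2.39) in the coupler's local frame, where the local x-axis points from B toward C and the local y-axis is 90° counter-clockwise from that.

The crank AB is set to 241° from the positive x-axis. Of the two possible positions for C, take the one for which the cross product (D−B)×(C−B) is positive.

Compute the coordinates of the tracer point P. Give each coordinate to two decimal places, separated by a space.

A=(0,0), D=(9.00,0)
B = A + 2.00·(cos241°, sin241°) = (-0.9696, -1.7492)
|BD| = 10.1219
circle(B,9.00) ∩ circle(D,10.00): a=4.1224, h=8.0004
  candidates: C₊=(1.7082,6.8432) cross=80.979; C₋=(4.4734,-8.9168) cross=-80.979
  mode + wants cross > 0 → take C=(1.7082,6.8432) (cross=80.979)
ex = (C−B)/|BC| = (0.2975,0.9547); ey = (-0.9547,0.2975)
P = B + 2.74·ex + 2.39·ey = (-2.4361,1.5778)

-2.44 1.58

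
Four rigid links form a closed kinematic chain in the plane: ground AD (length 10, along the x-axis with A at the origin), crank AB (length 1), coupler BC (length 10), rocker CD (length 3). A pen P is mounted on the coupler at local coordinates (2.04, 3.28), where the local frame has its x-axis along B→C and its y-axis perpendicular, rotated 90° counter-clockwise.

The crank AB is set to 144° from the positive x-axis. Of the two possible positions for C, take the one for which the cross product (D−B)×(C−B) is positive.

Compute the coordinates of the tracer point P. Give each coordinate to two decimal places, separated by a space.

A=(0,0), D=(10.00,0)
B = A + 1.00·(cos144°, sin144°) = (-0.8090, 0.5878)
|BD| = 10.8250
circle(B,10.00) ∩ circle(D,3.00): a=9.6157, h=2.7455
  candidates: C₊=(8.9416,2.8071) cross=29.720; C₋=(8.6435,-2.6758) cross=-29.720
  mode + wants cross > 0 → take C=(8.9416,2.8071) (cross=29.720)
ex = (C−B)/|BC| = (0.9751,0.2219); ey = (-0.2219,0.9751)
P = B + 2.04·ex + 3.28·ey = (0.4522,4.2387)

0.45 4.24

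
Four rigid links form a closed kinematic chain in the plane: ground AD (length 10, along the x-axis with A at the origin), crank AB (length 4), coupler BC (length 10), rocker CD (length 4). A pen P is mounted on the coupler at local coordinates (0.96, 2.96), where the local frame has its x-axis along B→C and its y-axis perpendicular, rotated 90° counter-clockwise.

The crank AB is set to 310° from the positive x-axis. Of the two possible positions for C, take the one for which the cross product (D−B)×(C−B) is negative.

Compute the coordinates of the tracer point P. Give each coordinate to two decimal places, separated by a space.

3.53 -0.10

A=(0,0), D=(10.00,0)
B = A + 4.00·(cos310°, sin310°) = (2.5712, -3.0642)
|BD| = 8.0360
circle(B,10.00) ∩ circle(D,4.00): a=9.2445, h=3.8131
  candidates: C₊=(9.6632,3.9858) cross=30.642; C₋=(12.5712,-3.0642) cross=-30.642
  mode - wants cross < 0 → take C=(12.5712,-3.0642) (cross=-30.642)
ex = (C−B)/|BC| = (1.0000,0.0000); ey = (-0.0000,1.0000)
P = B + 0.96·ex + 2.96·ey = (3.5312,-0.1042)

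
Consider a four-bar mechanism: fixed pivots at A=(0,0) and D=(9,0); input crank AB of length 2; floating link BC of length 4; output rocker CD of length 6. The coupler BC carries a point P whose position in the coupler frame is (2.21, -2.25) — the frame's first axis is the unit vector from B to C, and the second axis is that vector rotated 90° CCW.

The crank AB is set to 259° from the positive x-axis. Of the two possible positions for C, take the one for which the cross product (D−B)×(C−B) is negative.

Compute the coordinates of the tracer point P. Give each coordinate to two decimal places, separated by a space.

1.47 -4.52

A=(0,0), D=(9.00,0)
B = A + 2.00·(cos259°, sin259°) = (-0.3816, -1.9633)
|BD| = 9.5848
circle(B,4.00) ∩ circle(D,6.00): a=3.7491, h=1.3944
  candidates: C₊=(3.0024,0.1695) cross=13.365; C₋=(3.5736,-2.5601) cross=-13.365
  mode - wants cross < 0 → take C=(3.5736,-2.5601) (cross=-13.365)
ex = (C−B)/|BC| = (0.9888,-0.1492); ey = (0.1492,0.9888)
P = B + 2.21·ex + -2.25·ey = (1.4679,-4.5178)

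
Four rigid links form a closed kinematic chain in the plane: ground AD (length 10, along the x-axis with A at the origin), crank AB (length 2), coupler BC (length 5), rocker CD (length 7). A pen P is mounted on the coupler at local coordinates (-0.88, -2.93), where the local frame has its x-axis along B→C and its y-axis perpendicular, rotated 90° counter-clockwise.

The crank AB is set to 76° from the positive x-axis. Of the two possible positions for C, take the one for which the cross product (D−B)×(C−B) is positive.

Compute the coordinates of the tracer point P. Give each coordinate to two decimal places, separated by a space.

1.29 -1.01

A=(0,0), D=(10.00,0)
B = A + 2.00·(cos76°, sin76°) = (0.4838, 1.9406)
|BD| = 9.7120
circle(B,5.00) ∩ circle(D,7.00): a=3.6204, h=3.4486
  candidates: C₊=(4.7203,4.5962) cross=33.492; C₋=(3.3422,-2.1618) cross=-33.492
  mode + wants cross > 0 → take C=(4.7203,4.5962) (cross=33.492)
ex = (C−B)/|BC| = (0.8473,0.5311); ey = (-0.5311,0.8473)
P = B + -0.88·ex + -2.93·ey = (1.2944,-1.0094)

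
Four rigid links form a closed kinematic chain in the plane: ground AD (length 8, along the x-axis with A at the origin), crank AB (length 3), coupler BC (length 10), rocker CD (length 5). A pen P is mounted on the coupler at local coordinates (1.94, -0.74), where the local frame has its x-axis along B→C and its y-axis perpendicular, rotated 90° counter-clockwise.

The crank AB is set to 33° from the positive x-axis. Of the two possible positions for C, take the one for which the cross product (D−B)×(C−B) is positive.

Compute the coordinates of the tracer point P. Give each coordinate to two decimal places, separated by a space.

4.49 1.00

A=(0,0), D=(8.00,0)
B = A + 3.00·(cos33°, sin33°) = (2.5160, 1.6339)
|BD| = 5.7222
circle(B,10.00) ∩ circle(D,5.00): a=9.4145, h=3.3715
  candidates: C₊=(12.5013,2.1768) cross=19.292; C₋=(10.5759,-4.2854) cross=-19.292
  mode + wants cross > 0 → take C=(12.5013,2.1768) (cross=19.292)
ex = (C−B)/|BC| = (0.9985,0.0543); ey = (-0.0543,0.9985)
P = B + 1.94·ex + -0.74·ey = (4.4933,1.0003)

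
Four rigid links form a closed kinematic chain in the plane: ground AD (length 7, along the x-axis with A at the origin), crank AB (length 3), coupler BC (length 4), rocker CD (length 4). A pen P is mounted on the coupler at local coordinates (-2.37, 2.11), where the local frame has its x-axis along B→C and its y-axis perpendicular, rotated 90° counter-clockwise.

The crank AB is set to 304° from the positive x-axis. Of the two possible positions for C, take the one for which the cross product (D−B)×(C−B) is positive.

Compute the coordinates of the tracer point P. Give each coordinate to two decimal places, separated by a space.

A=(0,0), D=(7.00,0)
B = A + 3.00·(cos304°, sin304°) = (1.6776, -2.4871)
|BD| = 5.8749
circle(B,4.00) ∩ circle(D,4.00): a=2.9374, h=2.7151
  candidates: C₊=(3.1894,1.2162) cross=15.951; C₋=(5.4882,-3.7033) cross=-15.951
  mode + wants cross > 0 → take C=(3.1894,1.2162) (cross=15.951)
ex = (C−B)/|BC| = (0.3779,0.9258); ey = (-0.9258,0.3779)
P = B + -2.37·ex + 2.11·ey = (-1.1717,-3.8838)

-1.17 -3.88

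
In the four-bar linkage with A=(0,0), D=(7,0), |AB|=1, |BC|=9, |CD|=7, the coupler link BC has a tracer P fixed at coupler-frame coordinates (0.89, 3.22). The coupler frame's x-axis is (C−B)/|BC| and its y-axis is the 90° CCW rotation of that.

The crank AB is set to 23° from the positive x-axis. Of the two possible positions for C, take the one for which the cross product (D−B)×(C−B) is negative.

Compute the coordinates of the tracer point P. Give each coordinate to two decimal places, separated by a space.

A=(0,0), D=(7.00,0)
B = A + 1.00·(cos23°, sin23°) = (0.9205, 0.3907)
|BD| = 6.0920
circle(B,9.00) ∩ circle(D,7.00): a=5.6724, h=6.9874
  candidates: C₊=(7.0294,6.9999) cross=42.568; C₋=(6.1331,-6.9461) cross=-42.568
  mode - wants cross < 0 → take C=(6.1331,-6.9461) (cross=-42.568)
ex = (C−B)/|BC| = (0.5792,-0.8152); ey = (0.8152,0.5792)
P = B + 0.89·ex + 3.22·ey = (4.0609,1.5301)

4.06 1.53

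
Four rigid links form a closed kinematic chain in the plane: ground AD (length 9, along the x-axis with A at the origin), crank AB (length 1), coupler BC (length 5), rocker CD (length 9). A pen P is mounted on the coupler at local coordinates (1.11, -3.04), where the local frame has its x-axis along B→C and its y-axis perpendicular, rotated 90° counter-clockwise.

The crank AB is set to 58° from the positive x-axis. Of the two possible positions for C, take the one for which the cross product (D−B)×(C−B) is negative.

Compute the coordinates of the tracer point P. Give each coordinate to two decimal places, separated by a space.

A=(0,0), D=(9.00,0)
B = A + 1.00·(cos58°, sin58°) = (0.5299, 0.8480)
|BD| = 8.5124
circle(B,5.00) ∩ circle(D,9.00): a=0.9669, h=4.9056
  candidates: C₊=(1.9807,5.6329) cross=41.759; C₋=(1.0033,-4.1295) cross=-41.759
  mode - wants cross < 0 → take C=(1.0033,-4.1295) (cross=-41.759)
ex = (C−B)/|BC| = (0.0947,-0.9955); ey = (0.9955,0.0947)
P = B + 1.11·ex + -3.04·ey = (-2.3913,-0.5448)

-2.39 -0.54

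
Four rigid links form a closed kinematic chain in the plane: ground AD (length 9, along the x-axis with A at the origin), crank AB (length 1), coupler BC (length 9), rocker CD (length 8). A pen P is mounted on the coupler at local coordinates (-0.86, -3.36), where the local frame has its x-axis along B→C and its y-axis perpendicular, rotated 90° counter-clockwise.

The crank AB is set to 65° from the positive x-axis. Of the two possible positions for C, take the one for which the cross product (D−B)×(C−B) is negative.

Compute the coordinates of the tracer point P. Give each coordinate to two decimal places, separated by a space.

A=(0,0), D=(9.00,0)
B = A + 1.00·(cos65°, sin65°) = (0.4226, 0.9063)
|BD| = 8.6251
circle(B,9.00) ∩ circle(D,8.00): a=5.2981, h=7.2753
  candidates: C₊=(6.4558,7.5847) cross=62.751; C₋=(4.9269,-6.8855) cross=-62.751
  mode - wants cross < 0 → take C=(4.9269,-6.8855) (cross=-62.751)
ex = (C−B)/|BC| = (0.5005,-0.8658); ey = (0.8658,0.5005)
P = B + -0.86·ex + -3.36·ey = (-2.9167,-0.0307)

-2.92 -0.03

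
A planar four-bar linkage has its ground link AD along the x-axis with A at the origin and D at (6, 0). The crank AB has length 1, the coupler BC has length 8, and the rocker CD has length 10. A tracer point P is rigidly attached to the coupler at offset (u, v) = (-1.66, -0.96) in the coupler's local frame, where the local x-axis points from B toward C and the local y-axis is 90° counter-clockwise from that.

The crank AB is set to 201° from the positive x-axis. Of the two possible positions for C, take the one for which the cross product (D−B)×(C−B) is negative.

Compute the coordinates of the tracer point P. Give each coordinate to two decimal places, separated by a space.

A=(0,0), D=(6.00,0)
B = A + 1.00·(cos201°, sin201°) = (-0.9336, -0.3584)
|BD| = 6.9428
circle(B,8.00) ∩ circle(D,10.00): a=0.8788, h=7.9516
  candidates: C₊=(-0.4664,7.6280) cross=55.207; C₋=(0.3545,-8.2540) cross=-55.207
  mode - wants cross < 0 → take C=(0.3545,-8.2540) (cross=-55.207)
ex = (C−B)/|BC| = (0.1610,-0.9870); ey = (0.9870,0.1610)
P = B + -1.66·ex + -0.96·ey = (-2.1483,1.1254)

-2.15 1.13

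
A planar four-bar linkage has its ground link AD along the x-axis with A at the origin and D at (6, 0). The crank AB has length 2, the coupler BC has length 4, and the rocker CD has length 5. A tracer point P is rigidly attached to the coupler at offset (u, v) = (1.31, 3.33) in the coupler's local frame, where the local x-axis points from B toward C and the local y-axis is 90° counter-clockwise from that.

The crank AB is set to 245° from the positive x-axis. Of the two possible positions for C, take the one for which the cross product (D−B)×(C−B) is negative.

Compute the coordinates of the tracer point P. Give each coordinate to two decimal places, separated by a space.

1.90 0.48

A=(0,0), D=(6.00,0)
B = A + 2.00·(cos245°, sin245°) = (-0.8452, -1.8126)
|BD| = 7.0812
circle(B,4.00) ∩ circle(D,5.00): a=2.9051, h=2.7496
  candidates: C₊=(1.2592,1.5890) cross=19.471; C₋=(2.6669,-3.7270) cross=-19.471
  mode - wants cross < 0 → take C=(2.6669,-3.7270) (cross=-19.471)
ex = (C−B)/|BC| = (0.8780,-0.4786); ey = (0.4786,0.8780)
P = B + 1.31·ex + 3.33·ey = (1.8987,0.4843)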